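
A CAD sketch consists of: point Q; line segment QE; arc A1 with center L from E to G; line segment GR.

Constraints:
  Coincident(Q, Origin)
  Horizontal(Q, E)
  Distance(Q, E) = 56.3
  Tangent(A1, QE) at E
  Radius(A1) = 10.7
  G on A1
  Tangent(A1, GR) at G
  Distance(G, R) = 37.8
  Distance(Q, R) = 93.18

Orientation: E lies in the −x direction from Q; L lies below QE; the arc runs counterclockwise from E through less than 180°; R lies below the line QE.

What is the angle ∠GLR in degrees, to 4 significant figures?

74.19°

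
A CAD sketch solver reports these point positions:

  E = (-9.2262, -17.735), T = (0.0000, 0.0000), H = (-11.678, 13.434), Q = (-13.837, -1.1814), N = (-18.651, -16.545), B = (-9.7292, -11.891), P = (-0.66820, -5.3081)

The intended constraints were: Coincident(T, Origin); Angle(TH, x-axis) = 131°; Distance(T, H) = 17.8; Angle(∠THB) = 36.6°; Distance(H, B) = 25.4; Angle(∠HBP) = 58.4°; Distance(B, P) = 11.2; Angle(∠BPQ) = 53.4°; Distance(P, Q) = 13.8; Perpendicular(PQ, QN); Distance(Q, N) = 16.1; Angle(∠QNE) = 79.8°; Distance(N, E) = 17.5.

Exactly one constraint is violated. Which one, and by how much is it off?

Distance(N, E) = 17.5 — off by 8.00.

T = (0.00, 0.00) ✓; TH at 131.0° ✓; |TH| = 17.80 ✓; ∠THB = 36.60° ✓; |HB| = 25.40 ✓; ∠HBP = 58.40° ✓; |BP| = 11.20 ✓; ∠BPQ = 53.40° ✓; |PQ| = 13.80 ✓; ∠(PQ, QN) = 90.00° ✓; |QN| = 16.10 ✓; ∠QNE = 79.80° ✓; |NE| = 9.500 ✗.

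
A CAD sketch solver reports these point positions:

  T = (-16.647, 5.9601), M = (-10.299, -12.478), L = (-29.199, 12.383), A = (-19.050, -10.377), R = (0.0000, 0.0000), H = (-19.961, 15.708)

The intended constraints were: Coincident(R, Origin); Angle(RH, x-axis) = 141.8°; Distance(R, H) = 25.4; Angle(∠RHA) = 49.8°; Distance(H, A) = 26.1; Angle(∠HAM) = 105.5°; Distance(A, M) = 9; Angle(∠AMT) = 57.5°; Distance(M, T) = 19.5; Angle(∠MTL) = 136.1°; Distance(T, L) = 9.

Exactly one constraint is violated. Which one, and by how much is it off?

Distance(T, L) = 9 — off by 5.10.

R = (0.00, 0.00) ✓; RH at 141.8° ✓; |RH| = 25.40 ✓; ∠RHA = 49.80° ✓; |HA| = 26.10 ✓; ∠HAM = 105.5° ✓; |AM| = 9.000 ✓; ∠AMT = 57.50° ✓; |MT| = 19.50 ✓; ∠MTL = 136.1° ✓; |TL| = 14.10 ✗.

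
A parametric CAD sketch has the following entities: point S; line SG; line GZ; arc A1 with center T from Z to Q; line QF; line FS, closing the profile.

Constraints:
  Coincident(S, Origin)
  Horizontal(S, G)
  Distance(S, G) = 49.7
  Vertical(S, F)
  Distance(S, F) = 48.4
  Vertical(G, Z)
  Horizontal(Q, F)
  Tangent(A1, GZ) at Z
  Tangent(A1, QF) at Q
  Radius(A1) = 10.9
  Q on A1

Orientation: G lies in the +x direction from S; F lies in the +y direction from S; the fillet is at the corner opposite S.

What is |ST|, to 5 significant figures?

53.960

S and F share the same x with |SF| = 48.4 and F on the +y side, so F = (0.0000, 48.400). The virtual corner opposite S is at (49.700, 48.400). Tangency of A1 to GZ means the radius TZ is perpendicular to GZ and tangency of A1 to QF means the radius TQ is perpendicular to QF, with radius 10.9, so the center T sits 10.9 in from both sides at T = (38.800, 37.500). Then |ST| = |T − S| = 53.960.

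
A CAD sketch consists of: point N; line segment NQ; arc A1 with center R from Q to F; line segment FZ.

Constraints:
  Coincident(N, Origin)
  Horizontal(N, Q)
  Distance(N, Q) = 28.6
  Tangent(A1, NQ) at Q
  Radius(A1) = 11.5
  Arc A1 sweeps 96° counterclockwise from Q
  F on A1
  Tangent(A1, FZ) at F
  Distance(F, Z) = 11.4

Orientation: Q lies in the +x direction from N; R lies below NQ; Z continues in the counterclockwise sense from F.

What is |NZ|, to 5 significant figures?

30.246

N is at the origin; NQ is horizontal with |NQ| = 28.6 and Q on the +x side, so Q = (28.600, 0.0000). The tangent condition forces RQ to be normal to NQ, so R = Q + (0, -11.5) = (28.600, -11.500). On A1, Q sits at bearing 90° from R; a 96° counterclockwise sweep puts F at bearing 186°, so F = R + 11.5·(cos 186°, sin 186°) = (17.163, -12.702). The tangent condition forces RF to be normal to FZ, so FZ runs along (−sin 186°, cos 186°); with |FZ| = 11.4, Z = (18.355, -24.040). Then |NZ| = |Z − N| = 30.246.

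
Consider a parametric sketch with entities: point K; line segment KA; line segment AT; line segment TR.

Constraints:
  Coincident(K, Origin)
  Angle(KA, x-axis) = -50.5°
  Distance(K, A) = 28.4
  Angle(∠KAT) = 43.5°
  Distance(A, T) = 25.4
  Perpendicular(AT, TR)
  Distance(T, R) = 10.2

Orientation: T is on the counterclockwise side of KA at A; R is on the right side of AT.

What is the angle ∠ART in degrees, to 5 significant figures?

68.121°

K is at the origin; KA runs at -50.5° with length 28.4, so A = 28.4·(cos -50.5°, sin -50.5°) = (18.065, -21.914). ∠KAT = 43.5°, so AT runs at -50.5° + (180° − 43.5°) = 86.000° from the x-axis; with |AT| = 25.4, T = A + 25.4·(cos 86.000°, sin 86.000°) = (19.836, 3.4240). AT is perpendicular to TR; with |TR| = 10.2 on the right of AT, R = T + 10.2·(0.99756, -0.069756) = (30.012, 2.7125). Then cos ∠ART = RA·RT / (|RA||RT|), giving 68.121°.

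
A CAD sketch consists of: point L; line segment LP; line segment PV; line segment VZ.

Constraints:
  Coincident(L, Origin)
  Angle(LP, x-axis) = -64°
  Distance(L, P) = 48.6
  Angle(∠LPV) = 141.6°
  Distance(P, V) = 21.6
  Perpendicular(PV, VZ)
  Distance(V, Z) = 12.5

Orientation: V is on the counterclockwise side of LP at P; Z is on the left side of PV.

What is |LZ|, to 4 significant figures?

62.25

L is at the origin; LP runs at -64.0° with length 48.6, so P = 48.6·(cos -64.0°, sin -64.0°) = (21.30, -43.68). ∠LPV = 141.6°, so PV runs at -64.0° + (180° − 141.6°) = -25.60° from the x-axis; with |PV| = 21.6, V = P + 21.6·(cos -25.60°, sin -25.60°) = (40.78, -53.01). The perpendicularity gives VZ at right angles to PV; with |VZ| = 12.5 on the left of PV, Z = V + 12.5·(0.4321, 0.9018) = (46.19, -41.74). Then |LZ| = |Z − L| = 62.25.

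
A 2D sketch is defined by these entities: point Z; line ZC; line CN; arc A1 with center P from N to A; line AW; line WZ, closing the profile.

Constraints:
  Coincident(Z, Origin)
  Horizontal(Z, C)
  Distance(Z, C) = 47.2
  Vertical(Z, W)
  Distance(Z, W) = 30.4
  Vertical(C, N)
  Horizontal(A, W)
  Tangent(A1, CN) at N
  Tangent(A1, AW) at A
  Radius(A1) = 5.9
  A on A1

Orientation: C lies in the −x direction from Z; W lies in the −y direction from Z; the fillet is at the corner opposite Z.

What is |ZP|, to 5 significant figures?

48.020

Z is at the origin; Z and C share the same y with |ZC| = 47.2 and C on the −x side, so C = (-47.200, 0.0000). Z and W share the same x with |ZW| = 30.4 and W on the −y side, so W = (0.0000, -30.400). The virtual corner opposite Z is at (-47.200, -30.400). The tangent condition forces PN to be normal to CN and tangency of A1 to AW means the radius PA is perpendicular to AW, with radius 5.9, so the center P sits 5.9 in from both sides at P = (-41.300, -24.500). Then |ZP| = |P − Z| = 48.020.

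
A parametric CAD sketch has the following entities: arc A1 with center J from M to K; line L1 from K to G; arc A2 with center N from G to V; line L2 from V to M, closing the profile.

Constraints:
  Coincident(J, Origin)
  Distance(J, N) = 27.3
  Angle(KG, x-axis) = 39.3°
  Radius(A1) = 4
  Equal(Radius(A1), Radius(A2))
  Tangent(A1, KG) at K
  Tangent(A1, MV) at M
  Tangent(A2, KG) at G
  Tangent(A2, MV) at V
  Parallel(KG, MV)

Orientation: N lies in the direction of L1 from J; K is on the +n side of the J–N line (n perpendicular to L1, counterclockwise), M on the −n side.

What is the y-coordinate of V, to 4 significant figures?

14.20

Tangency of A1 to both parallel lines with radius 4.0 puts K and M at J ± 4.0·n: K = (-2.534, 3.095), M = (2.534, -3.095). Equal radii place G and V the same way about N: G = N + 4.0·n = (18.59, 20.39), V = N − 4.0·n = (23.66, 14.20). So V.y = 14.20.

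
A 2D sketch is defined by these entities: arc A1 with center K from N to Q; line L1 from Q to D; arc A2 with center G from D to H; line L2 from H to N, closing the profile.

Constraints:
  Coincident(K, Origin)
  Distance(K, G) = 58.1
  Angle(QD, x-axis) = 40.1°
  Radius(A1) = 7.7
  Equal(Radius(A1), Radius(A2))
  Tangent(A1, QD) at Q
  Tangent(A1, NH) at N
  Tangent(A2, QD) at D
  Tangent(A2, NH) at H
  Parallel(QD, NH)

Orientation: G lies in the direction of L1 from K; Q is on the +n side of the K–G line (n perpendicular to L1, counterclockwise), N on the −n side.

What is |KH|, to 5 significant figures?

58.608

The slot axis is L1's direction at 40.1°, so u = (cos 40.1°, sin 40.1°) = (0.76492, 0.64412) and n = (−sin 40.1°, cos 40.1°) = (-0.64412, 0.76492). K is at the origin and G lies 58.1 along u from K, so G = 58.1·u = (44.442, 37.424). Tangency of A1 to both parallel lines with radius 7.7 puts Q and N at K ± 7.7·n: Q = (-4.9598, 5.8899), N = (4.9598, -5.8899). Equal radii place D and H the same way about G: D = G + 7.7·n = (39.482, 43.313), H = G − 7.7·n = (49.402, 31.534). Then |KH| = |H − K| = 58.608.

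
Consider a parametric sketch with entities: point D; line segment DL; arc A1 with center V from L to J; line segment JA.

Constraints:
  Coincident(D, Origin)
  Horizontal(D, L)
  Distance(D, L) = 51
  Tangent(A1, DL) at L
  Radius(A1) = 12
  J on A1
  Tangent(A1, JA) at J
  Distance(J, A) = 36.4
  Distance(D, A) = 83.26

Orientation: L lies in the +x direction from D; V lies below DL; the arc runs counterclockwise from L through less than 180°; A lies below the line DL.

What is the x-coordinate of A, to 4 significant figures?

69.79

D is at the origin; DL is horizontal with |DL| = 51.0 and L on the +x side, so L = (51.00, 0.000). Since A1 is tangent to DL there, VL ⟂ DL, so V = L + (0, -12) = (51.00, -12.00). Since VJ ⟂ JA (tangency), |VA| = √(12.0² + 36.4²) = 38.33 regardless of where J sits on A1. So A lies on both circle(D, 83.26) and circle(V, 38.33); the below-DL intersection is A = (69.79, -45.41). J is the foot of the tangent from A: J = (42.91, -20.86).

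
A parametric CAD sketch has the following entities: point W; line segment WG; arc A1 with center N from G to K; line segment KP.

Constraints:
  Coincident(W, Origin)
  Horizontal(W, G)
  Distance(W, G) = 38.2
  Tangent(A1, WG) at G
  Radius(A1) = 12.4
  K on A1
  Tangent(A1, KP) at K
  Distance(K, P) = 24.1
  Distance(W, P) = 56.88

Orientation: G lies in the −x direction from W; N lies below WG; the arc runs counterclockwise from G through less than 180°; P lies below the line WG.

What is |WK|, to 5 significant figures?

52.548

Checks: |NK| = 12.40 ✓; ∠(NK, KP) = 90.00° ✓; |KP| = 24.10 ✓; |WP| = 56.88 ✓.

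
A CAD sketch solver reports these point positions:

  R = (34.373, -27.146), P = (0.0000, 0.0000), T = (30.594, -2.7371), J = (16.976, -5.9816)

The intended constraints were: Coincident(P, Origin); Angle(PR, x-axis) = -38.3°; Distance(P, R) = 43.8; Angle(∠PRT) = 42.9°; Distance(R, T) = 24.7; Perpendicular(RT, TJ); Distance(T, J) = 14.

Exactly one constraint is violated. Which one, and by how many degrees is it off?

Perpendicular(RT, TJ) — off by 4.60°.

P = (0.00, 0.00) ✓; PR at -38.30° ✓; |PR| = 43.80 ✓; ∠PRT = 42.90° ✓; |RT| = 24.70 ✓; ∠(RT, TJ) = 94.60° ✗; |TJ| = 14.00 ✓.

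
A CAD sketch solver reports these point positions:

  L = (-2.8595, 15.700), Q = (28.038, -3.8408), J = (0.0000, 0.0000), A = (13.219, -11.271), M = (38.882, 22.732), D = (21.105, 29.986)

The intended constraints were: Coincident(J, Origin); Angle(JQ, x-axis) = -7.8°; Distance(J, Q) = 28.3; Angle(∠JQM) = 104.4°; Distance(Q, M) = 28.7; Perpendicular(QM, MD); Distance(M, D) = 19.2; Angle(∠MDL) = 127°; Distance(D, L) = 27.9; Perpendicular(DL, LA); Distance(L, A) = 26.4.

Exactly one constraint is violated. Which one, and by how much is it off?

Distance(L, A) = 26.4 — off by 5.00.

J = (0.00, 0.00) ✓; JQ at -7.800° ✓; |JQ| = 28.30 ✓; ∠JQM = 104.4° ✓; |QM| = 28.70 ✓; ∠(QM, MD) = 90.00° ✓; |MD| = 19.20 ✓; ∠MDL = 127.0° ✓; |DL| = 27.90 ✓; ∠(DL, LA) = 90.00° ✓; |LA| = 31.40 ✗.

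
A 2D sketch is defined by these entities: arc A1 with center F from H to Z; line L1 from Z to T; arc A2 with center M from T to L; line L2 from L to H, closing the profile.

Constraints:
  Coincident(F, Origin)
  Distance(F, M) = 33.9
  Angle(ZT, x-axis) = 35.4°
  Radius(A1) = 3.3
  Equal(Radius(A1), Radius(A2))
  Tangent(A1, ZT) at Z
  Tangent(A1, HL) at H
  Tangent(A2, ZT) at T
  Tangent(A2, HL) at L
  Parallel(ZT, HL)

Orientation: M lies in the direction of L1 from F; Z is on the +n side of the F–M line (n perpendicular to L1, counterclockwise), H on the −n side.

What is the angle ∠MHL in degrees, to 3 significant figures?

5.56°

The slot axis is L1's direction at 35.4°, so u = (cos 35.4°, sin 35.4°) = (0.815, 0.579) and n = (−sin 35.4°, cos 35.4°) = (-0.579, 0.815). F is at the origin and M lies 33.9 along u from F, so M = 33.9·u = (27.6, 19.6). Tangency of A1 to both parallel lines with radius 3.3 puts Z and H at F ± 3.3·n: Z = (-1.91, 2.69), H = (1.91, -2.69). Equal radii place T and L the same way about M: T = M + 3.3·n = (25.7, 22.3), L = M − 3.3·n = (29.5, 16.9). Then cos ∠MHL = HM·HL / (|HM||HL|), giving 5.56°.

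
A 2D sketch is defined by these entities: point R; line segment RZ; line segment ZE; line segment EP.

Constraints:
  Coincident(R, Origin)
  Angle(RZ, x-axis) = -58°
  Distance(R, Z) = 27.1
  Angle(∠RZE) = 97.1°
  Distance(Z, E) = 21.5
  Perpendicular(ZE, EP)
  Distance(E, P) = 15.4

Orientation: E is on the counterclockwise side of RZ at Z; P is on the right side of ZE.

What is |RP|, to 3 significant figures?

49.1

R is at the origin; RZ runs at -58.0° with length 27.1, so Z = 27.1·(cos -58.0°, sin -58.0°) = (14.4, -23.0). ∠RZE = 97.1°, so ZE runs at -58.0° + (180° − 97.1°) = 24.9° from the x-axis; with |ZE| = 21.5, E = Z + 21.5·(cos 24.9°, sin 24.9°) = (33.9, -13.9). The perpendicularity gives EP at right angles to ZE; with |EP| = 15.4 on the right of ZE, P = E + 15.4·(0.421, -0.907) = (40.3, -27.9). Then |RP| = |P − R| = 49.1.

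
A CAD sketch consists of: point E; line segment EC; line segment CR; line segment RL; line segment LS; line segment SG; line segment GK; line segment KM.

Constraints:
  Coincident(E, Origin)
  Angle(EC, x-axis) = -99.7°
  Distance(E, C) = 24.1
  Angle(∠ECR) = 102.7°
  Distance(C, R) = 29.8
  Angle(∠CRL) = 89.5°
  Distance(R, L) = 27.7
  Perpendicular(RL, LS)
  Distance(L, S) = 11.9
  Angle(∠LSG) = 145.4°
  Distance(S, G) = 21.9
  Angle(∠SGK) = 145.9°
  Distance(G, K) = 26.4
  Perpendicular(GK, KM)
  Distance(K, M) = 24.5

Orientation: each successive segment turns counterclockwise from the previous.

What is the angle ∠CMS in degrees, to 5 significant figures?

41.286°

E is at the origin; EC runs at -99.7° with length 24.1, so C = (-4.0606, -23.755). ∠ECR = 102.7° gives CR at -22.400° from the x-axis; with |CR| = 29.8, R = (23.491, -35.111). ∠CRL = 89.5° gives RL at 68.100° from the x-axis; with |RL| = 27.7, L = (33.823, -9.4103). The perpendicularity gives LS at right angles to RL, so LS runs at 158.10°; with |LS| = 11.9, S = (22.781, -4.9717). ∠LSG = 145.4° gives SG at -167.30° from the x-axis; with |SG| = 21.9, G = (1.4172, -9.7864). ∠SGK = 145.9° gives GK at -133.20° from the x-axis; with |GK| = 26.4, K = (-16.655, -29.031). GK is perpendicular to KM, so KM runs at -43.200°; with |KM| = 24.5, M = (1.2049, -45.803). Then cos ∠CMS = MC·MS / (|MC||MS|), giving 41.286°.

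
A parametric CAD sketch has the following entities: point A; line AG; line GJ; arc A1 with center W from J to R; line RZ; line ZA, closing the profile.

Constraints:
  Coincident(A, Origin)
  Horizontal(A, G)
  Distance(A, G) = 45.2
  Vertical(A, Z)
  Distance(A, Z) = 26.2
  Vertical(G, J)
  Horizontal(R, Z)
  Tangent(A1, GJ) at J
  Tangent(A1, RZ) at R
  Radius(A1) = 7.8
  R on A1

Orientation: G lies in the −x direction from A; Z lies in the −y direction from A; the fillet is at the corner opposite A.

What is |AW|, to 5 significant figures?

41.681

A is at the origin; A and G share the same y with |AG| = 45.2 and G on the −x side, so G = (-45.200, 0.0000). AZ is vertical with |AZ| = 26.2 and Z on the −y side, so Z = (0.0000, -26.200). The virtual corner opposite A is at (-45.200, -26.200). Tangency of A1 to GJ means the radius WJ is perpendicular to GJ and the tangent condition forces WR to be normal to RZ, with radius 7.8, so the center W sits 7.8 in from both sides at W = (-37.400, -18.400). Then |AW| = |W − A| = 41.681.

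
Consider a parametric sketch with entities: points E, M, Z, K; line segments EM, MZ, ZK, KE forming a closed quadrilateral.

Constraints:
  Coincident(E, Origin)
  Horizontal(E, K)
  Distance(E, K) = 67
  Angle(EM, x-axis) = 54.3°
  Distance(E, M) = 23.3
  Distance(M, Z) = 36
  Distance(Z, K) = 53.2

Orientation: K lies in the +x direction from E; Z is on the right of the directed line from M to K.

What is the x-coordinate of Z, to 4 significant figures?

16.57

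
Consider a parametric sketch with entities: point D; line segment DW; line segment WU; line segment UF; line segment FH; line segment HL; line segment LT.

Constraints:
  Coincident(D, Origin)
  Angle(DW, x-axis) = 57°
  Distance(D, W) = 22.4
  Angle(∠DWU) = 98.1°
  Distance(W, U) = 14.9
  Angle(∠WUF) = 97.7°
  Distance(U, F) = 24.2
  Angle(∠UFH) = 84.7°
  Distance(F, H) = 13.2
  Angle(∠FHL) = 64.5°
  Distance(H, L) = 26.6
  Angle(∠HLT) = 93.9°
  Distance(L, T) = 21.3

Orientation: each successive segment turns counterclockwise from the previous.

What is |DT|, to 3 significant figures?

41.5

D is at the origin; DW runs at 57.0° with length 22.4, so W = (12.2, 18.8). ∠DWU = 98.1° gives WU at 139° from the x-axis; with |WU| = 14.9, U = (0.972, 28.6). ∠WUF = 97.7° gives UF at -139° from the x-axis; with |UF| = 24.2, F = (-17.2, 12.6). ∠UFH = 84.7° gives FH at -43.5° from the x-axis; with |FH| = 13.2, H = (-7.66, 3.55). ∠FHL = 64.5° gives HL at 72.0° from the x-axis; with |HL| = 26.6, L = (0.558, 28.9). ∠HLT = 93.9° gives LT at 158° from the x-axis; with |LT| = 21.3, T = (-19.2, 36.8). Then |DT| = |T − D| = 41.5.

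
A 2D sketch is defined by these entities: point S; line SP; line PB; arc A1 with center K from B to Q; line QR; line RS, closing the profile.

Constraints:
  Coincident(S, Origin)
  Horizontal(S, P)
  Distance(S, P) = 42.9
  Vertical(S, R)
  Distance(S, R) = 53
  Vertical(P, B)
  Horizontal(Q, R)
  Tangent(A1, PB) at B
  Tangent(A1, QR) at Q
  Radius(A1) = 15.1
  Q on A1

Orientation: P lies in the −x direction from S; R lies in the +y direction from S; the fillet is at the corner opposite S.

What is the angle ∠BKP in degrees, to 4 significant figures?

68.28°

The virtual corner opposite S is at (-42.90, 53.00). A1 meets PB tangentially, so KB is at right angles to PB and tangency of A1 to QR means the radius KQ is perpendicular to QR, with radius 15.1, so the center K sits 15.1 in from both sides at K = (-27.80, 37.90). That places the tangent points at B = (-42.90, 37.90) on PB and Q = (-27.80, 53.00) on QR. Then cos ∠BKP = KB·KP / (|KB||KP|), giving 68.28°.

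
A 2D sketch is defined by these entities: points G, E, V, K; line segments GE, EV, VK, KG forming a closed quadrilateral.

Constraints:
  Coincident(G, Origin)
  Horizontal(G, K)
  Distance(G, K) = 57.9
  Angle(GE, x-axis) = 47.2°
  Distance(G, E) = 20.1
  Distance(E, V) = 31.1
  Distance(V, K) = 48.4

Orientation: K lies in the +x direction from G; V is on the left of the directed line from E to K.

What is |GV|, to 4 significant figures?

51.07

G is at the origin; GK is horizontal with |GK| = 57.9 and K in +x, so K = (57.9, 0). GE runs at 47.2° with |GE| = 20.1, so E = (13.66, 14.75). V is determined by |EV| = 31.1 and |VK| = 48.4 together: it lies at the intersection of circle(E, 31.1) and circle(K, 48.4). With |EK| = 46.64, the foot of the radical line on EK is 8.573 from E and the perpendicular offset is √(31.1² − 8.573²) = 29.90. Taking the left-of-EK solution: V = (31.24, 40.40).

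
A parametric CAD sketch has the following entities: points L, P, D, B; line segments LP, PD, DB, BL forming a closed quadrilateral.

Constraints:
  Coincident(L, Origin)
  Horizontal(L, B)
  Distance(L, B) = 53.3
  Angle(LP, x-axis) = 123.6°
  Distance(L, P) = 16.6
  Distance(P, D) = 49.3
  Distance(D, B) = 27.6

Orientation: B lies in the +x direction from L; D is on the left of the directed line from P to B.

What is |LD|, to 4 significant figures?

45.73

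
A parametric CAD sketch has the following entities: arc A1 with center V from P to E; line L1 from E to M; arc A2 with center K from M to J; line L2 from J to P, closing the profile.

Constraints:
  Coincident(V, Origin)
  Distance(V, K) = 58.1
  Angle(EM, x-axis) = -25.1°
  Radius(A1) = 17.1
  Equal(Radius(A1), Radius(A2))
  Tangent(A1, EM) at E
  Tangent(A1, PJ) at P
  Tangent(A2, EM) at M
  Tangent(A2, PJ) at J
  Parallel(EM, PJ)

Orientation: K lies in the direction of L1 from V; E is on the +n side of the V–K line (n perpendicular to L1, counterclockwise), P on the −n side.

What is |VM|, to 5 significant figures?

60.564

Tangency of A1 to both parallel lines with radius 17.1 puts E and P at V ± 17.1·n: E = (7.2538, 15.485), P = (-7.2538, -15.485). Equal radii place M and J the same way about K: M = K + 17.1·n = (59.867, -9.1608), J = K − 17.1·n = (45.360, -40.131). Then |VM| = |M − V| = 60.564.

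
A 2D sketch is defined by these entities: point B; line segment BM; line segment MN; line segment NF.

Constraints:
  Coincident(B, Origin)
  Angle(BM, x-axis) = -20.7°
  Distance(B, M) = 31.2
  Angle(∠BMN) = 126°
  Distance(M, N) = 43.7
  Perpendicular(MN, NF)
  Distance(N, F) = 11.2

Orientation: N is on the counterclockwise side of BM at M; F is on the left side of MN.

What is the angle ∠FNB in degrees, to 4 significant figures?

67.86°

B is at the origin; BM runs at -20.7° with length 31.2, so M = 31.2·(cos -20.7°, sin -20.7°) = (29.19, -11.03). ∠BMN = 126.0°, so MN runs at -20.7° + (180° − 126.0°) = 33.30° from the x-axis; with |MN| = 43.7, N = M + 43.7·(cos 33.30°, sin 33.30°) = (65.71, 12.96). MN ⟂ NF; with |NF| = 11.2 on the left of MN, F = N + 11.2·(-0.5490, 0.8358) = (59.56, 22.32). Then cos ∠FNB = NF·NB / (|NF||NB|), giving 67.86°.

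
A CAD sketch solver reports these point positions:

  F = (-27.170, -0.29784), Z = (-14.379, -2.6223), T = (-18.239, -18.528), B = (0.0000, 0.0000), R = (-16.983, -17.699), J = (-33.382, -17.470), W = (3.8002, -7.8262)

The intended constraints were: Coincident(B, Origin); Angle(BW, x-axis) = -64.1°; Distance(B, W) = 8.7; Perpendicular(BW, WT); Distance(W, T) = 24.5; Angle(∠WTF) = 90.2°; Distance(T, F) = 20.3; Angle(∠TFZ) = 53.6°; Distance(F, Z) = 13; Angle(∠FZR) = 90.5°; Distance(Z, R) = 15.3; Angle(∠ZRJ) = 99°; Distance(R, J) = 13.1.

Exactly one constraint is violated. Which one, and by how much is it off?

Distance(R, J) = 13.1 — off by 3.30.

B = (0.00, 0.00) ✓; BW at -64.10° ✓; |BW| = 8.700 ✓; ∠(BW, WT) = 90.00° ✓; |WT| = 24.50 ✓; ∠WTF = 90.20° ✓; |TF| = 20.30 ✓; ∠TFZ = 53.60° ✓; |FZ| = 13.00 ✓; ∠FZR = 90.50° ✓; |ZR| = 15.30 ✓; ∠ZRJ = 99.00° ✓; |RJ| = 16.40 ✗.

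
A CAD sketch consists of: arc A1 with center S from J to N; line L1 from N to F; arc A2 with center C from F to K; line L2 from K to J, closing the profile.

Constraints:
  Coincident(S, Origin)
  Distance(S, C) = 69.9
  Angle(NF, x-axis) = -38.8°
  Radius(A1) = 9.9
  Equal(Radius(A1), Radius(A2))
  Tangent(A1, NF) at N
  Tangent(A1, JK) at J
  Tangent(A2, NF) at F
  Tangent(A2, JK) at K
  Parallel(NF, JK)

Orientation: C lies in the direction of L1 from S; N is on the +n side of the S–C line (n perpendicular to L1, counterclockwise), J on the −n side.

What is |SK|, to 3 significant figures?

70.6

Tangency of A1 to both parallel lines with radius 9.9 puts N and J at S ± 9.9·n: N = (6.20, 7.72), J = (-6.20, -7.72). Equal radii place F and K the same way about C: F = C + 9.9·n = (60.7, -36.1), K = C − 9.9·n = (48.3, -51.5). Then |SK| = |K − S| = 70.6.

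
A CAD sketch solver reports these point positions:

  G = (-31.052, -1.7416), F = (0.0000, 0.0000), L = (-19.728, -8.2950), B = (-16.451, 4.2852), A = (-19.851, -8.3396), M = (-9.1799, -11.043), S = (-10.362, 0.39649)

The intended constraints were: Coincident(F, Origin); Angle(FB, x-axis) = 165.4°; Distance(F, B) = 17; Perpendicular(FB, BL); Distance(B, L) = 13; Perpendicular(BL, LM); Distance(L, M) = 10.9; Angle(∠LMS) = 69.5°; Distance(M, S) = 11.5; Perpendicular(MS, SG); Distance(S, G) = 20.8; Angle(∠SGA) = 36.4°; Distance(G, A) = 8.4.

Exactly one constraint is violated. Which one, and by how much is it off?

Distance(G, A) = 8.4 — off by 4.60.

F = (0.00, 0.00) ✓; FB at 165.4° ✓; |FB| = 17.00 ✓; ∠(FB, BL) = 90.00° ✓; |BL| = 13.00 ✓; ∠(BL, LM) = 90.00° ✓; |LM| = 10.90 ✓; ∠LMS = 69.50° ✓; |MS| = 11.50 ✓; ∠(MS, SG) = 90.00° ✓; |SG| = 20.80 ✓; ∠SGA = 36.40° ✓; |GA| = 13.00 ✗.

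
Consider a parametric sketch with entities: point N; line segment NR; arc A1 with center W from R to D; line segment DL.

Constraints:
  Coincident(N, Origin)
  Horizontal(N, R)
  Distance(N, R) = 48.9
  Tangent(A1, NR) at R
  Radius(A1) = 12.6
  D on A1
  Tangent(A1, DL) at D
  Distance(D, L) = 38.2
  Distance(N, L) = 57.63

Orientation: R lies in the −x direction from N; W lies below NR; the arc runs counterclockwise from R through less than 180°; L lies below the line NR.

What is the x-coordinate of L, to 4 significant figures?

-30.96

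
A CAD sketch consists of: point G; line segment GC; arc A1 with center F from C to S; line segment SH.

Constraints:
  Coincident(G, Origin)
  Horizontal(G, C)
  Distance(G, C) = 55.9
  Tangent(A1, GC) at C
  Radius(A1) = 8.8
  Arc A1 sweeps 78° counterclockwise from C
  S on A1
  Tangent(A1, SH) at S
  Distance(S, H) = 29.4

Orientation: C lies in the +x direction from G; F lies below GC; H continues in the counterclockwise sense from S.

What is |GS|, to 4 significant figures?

47.80

G is at the origin; G and C share the same y with |GC| = 55.9 and C on the +x side, so C = (55.90, 0.000). Tangency of A1 to GC means the radius FC is perpendicular to GC, so F = C + (0, -8.8) = (55.90, -8.800). On A1, C sits at bearing 90° from F; a 78° counterclockwise sweep puts S at bearing 168°, so S = F + 8.8·(cos 168°, sin 168°) = (47.29, -6.970). Then |GS| = |S − G| = 47.80.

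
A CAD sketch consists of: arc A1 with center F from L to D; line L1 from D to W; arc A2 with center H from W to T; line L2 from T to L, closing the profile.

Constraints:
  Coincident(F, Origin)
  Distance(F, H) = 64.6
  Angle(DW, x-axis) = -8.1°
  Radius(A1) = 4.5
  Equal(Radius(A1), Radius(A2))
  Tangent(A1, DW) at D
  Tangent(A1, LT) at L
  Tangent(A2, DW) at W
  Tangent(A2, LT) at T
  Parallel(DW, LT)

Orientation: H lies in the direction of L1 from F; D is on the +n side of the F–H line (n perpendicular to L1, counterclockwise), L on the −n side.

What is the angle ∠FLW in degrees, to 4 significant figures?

82.07°

The slot axis is L1's direction at -8.1°, so u = (cos -8.1°, sin -8.1°) = (0.9900, -0.1409) and n = (−sin -8.1°, cos -8.1°) = (0.1409, 0.9900). F is at the origin and H lies 64.6 along u from F, so H = 64.6·u = (63.96, -9.102). Tangency of A1 to both parallel lines with radius 4.5 puts D and L at F ± 4.5·n: D = (0.6341, 4.455), L = (-0.6341, -4.455). Equal radii place W and T the same way about H: W = H + 4.5·n = (64.59, -4.647), T = H − 4.5·n = (63.32, -13.56). Then cos ∠FLW = LF·LW / (|LF||LW|), giving 82.07°.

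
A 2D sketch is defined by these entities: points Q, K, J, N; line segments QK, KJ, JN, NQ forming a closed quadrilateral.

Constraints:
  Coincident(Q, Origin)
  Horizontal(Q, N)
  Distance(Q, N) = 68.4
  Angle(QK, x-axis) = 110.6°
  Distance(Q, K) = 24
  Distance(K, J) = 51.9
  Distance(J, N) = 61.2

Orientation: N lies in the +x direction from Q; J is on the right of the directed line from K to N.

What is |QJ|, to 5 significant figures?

27.972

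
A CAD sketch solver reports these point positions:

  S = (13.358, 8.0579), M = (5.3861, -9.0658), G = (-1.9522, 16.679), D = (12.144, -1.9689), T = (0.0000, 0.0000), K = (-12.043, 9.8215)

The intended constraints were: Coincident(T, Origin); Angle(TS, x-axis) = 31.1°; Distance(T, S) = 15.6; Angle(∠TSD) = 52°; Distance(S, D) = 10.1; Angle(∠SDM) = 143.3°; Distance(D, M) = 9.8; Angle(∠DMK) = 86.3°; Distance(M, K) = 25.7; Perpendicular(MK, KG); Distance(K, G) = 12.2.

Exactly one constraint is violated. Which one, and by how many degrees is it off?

Perpendicular(MK, KG) — off by 8.50°.

T = (0.00, 0.00) ✓; TS at 31.10° ✓; |TS| = 15.60 ✓; ∠TSD = 52.00° ✓; |SD| = 10.10 ✓; ∠SDM = 143.3° ✓; |DM| = 9.800 ✓; ∠DMK = 86.30° ✓; |MK| = 25.70 ✓; ∠(MK, KG) = 98.50° ✗; |KG| = 12.20 ✓.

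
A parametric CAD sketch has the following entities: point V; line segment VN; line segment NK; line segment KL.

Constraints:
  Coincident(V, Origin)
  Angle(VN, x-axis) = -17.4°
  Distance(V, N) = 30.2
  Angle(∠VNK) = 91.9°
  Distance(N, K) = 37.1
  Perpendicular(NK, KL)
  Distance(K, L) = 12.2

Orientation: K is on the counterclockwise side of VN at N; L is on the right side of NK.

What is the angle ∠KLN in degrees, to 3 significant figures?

71.8°

V is at the origin; VN runs at -17.4° with length 30.2, so N = 30.2·(cos -17.4°, sin -17.4°) = (28.8, -9.03). ∠VNK = 91.9°, so NK runs at -17.4° + (180° − 91.9°) = 70.7° from the x-axis; with |NK| = 37.1, K = N + 37.1·(cos 70.7°, sin 70.7°) = (41.1, 26.0). The perpendicularity gives KL at right angles to NK; with |KL| = 12.2 on the right of NK, L = K + 12.2·(0.944, -0.331) = (52.6, 22.0). Then cos ∠KLN = LK·LN / (|LK||LN|), giving 71.8°.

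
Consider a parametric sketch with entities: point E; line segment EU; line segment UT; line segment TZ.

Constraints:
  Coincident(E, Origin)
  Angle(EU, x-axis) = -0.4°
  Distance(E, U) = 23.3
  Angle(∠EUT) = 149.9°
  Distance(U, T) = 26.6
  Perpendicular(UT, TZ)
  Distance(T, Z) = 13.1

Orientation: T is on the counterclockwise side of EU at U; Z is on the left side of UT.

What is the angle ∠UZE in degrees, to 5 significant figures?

24.486°

E is at the origin; EU runs at -0.4° with length 23.3, so U = 23.3·(cos -0.4°, sin -0.4°) = (23.299, -0.16266). ∠EUT = 149.9°, so UT runs at -0.4° + (180° − 149.9°) = 29.700° from the x-axis; with |UT| = 26.6, T = U + 26.6·(cos 29.700°, sin 29.700°) = (46.405, 13.017). UT is perpendicular to TZ; with |TZ| = 13.1 on the left of UT, Z = T + 13.1·(-0.49546, 0.86863) = (39.915, 24.396). Then cos ∠UZE = ZU·ZE / (|ZU||ZE|), giving 24.486°.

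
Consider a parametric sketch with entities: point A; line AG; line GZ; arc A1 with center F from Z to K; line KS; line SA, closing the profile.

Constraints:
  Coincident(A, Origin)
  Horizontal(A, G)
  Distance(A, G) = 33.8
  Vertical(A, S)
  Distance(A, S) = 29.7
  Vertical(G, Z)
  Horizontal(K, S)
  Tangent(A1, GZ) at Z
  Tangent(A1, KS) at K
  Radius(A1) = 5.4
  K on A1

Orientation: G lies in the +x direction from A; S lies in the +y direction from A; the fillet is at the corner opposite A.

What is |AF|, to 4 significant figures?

37.38

A is at the origin; AG is horizontal with |AG| = 33.8 and G on the +x side, so G = (33.80, 0.000). AS is vertical with |AS| = 29.7 and S on the +y side, so S = (0.000, 29.70). The virtual corner opposite A is at (33.80, 29.70). Since A1 is tangent to GZ there, FZ ⟂ GZ and the tangent condition forces FK to be normal to KS, with radius 5.4, so the center F sits 5.4 in from both sides at F = (28.40, 24.30). Then |AF| = |F − A| = 37.38.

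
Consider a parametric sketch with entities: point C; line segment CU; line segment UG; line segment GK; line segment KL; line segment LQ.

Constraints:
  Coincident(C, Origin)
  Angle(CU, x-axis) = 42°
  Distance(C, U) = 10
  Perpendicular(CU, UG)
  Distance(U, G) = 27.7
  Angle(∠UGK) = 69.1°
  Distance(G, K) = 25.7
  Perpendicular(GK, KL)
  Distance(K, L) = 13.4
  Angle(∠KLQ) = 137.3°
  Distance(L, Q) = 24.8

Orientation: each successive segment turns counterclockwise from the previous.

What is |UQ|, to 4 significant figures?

5.835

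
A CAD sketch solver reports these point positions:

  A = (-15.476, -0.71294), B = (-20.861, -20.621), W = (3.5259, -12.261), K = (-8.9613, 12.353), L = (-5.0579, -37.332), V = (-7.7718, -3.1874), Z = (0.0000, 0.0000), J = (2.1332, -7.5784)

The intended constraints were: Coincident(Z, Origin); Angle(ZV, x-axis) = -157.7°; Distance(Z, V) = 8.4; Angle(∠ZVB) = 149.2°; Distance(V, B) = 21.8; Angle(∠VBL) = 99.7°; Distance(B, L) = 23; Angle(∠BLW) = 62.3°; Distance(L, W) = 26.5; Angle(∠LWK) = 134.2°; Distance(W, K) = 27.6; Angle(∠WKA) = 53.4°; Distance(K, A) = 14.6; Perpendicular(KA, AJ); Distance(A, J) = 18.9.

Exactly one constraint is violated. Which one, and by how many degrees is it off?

Perpendicular(KA, AJ) — off by 5.20°.

Z = (0.00, 0.00) ✓; ZV at -157.7° ✓; |ZV| = 8.400 ✓; ∠ZVB = 149.2° ✓; |VB| = 21.80 ✓; ∠VBL = 99.70° ✓; |BL| = 23.00 ✓; ∠BLW = 62.30° ✓; |LW| = 26.50 ✓; ∠LWK = 134.2° ✓; |WK| = 27.60 ✓; ∠WKA = 53.40° ✓; |KA| = 14.60 ✓; ∠(KA, AJ) = 95.20° ✗; |AJ| = 18.90 ✓.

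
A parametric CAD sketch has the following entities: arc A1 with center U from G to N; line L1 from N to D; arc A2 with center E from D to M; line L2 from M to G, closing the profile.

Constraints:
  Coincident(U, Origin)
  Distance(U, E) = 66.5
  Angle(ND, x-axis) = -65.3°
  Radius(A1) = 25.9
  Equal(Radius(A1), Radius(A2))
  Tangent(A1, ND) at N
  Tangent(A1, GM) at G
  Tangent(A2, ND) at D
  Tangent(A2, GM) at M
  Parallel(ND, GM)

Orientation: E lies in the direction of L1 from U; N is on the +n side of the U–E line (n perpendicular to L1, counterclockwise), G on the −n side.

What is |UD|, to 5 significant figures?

71.366

Tangency of A1 to both parallel lines with radius 25.9 puts N and G at U ± 25.9·n: N = (23.530, 10.823), G = (-23.530, -10.823). Equal radii place D and M the same way about E: D = E + 25.9·n = (51.319, -49.593), M = E − 25.9·n = (4.2578, -71.239). Then |UD| = |D − U| = 71.366.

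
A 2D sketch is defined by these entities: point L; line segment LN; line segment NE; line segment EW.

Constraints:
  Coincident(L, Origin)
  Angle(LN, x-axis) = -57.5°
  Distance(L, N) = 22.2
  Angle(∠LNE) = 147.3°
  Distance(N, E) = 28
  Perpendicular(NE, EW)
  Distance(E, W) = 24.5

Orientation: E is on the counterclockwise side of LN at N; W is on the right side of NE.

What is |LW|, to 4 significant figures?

59.25

L is at the origin; LN runs at -57.5° with length 22.2, so N = 22.2·(cos -57.5°, sin -57.5°) = (11.93, -18.72). ∠LNE = 147.3°, so NE runs at -57.5° + (180° − 147.3°) = -24.80° from the x-axis; with |NE| = 28.0, E = N + 28.0·(cos -24.80°, sin -24.80°) = (37.35, -30.47). NE ⟂ EW; with |EW| = 24.5 on the right of NE, W = E + 24.5·(-0.4195, -0.9078) = (27.07, -52.71). Then |LW| = |W − L| = 59.25.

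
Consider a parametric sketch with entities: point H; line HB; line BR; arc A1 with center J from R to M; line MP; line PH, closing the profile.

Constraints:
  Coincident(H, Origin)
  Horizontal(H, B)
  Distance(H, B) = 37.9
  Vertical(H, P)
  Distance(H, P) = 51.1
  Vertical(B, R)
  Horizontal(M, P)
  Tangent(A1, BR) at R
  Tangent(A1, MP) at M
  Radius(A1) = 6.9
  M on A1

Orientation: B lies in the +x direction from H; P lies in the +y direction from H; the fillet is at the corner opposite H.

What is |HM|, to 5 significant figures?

59.768

The virtual corner opposite H is at (37.900, 51.100). Since A1 is tangent to BR there, JR ⟂ BR and the tangent condition forces JM to be normal to MP, with radius 6.9, so the center J sits 6.9 in from both sides at J = (31.000, 44.200). That places the tangent points at R = (37.900, 44.200) on BR and M = (31.000, 51.100) on MP. Then |HM| = |M − H| = 59.768.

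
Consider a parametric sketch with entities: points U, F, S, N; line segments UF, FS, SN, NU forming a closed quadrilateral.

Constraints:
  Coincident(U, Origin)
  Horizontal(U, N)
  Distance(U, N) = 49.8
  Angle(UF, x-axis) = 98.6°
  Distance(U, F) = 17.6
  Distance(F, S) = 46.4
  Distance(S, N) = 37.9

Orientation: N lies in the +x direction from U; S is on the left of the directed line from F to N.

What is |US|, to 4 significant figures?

53.90

U is at the origin; U and N share the same y with |UN| = 49.8 and N in +x, so N = (49.8, 0). UF runs at 98.6° with |UF| = 17.6, so F = (-2.632, 17.40). S is determined by |FS| = 46.4 and |SN| = 37.9 together: it lies at the intersection of circle(F, 46.4) and circle(N, 37.9). With |FN| = 55.24, the foot of the radical line on FN is 34.11 from F and the perpendicular offset is √(46.4² − 34.11²) = 31.46. Taking the left-of-FN solution: S = (39.65, 36.52).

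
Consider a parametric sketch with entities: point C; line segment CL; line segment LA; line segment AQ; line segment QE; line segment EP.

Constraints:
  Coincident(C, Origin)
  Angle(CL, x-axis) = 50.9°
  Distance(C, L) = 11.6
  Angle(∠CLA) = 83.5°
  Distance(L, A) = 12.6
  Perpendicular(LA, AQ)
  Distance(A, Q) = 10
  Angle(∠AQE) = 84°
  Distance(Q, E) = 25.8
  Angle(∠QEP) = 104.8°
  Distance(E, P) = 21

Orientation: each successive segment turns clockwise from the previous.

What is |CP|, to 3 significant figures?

30.5

C is at the origin; CL runs at 50.9° with length 11.6, so L = (7.32, 9.00). ∠CLA = 83.5° gives LA at -45.6° from the x-axis; with |LA| = 12.6, A = (16.1, -0.000217). The perpendicularity gives AQ at right angles to LA, so AQ runs at -136°; with |AQ| = 10.0, Q = (8.99, -7.00). ∠AQE = 84.0° gives QE at 128° from the x-axis; with |QE| = 25.8, E = (-7.04, 13.2). ∠QEP = 104.8° gives EP at 53.2° from the x-axis; with |EP| = 21.0, P = (5.54, 30.0). Then |CP| = |P − C| = 30.5.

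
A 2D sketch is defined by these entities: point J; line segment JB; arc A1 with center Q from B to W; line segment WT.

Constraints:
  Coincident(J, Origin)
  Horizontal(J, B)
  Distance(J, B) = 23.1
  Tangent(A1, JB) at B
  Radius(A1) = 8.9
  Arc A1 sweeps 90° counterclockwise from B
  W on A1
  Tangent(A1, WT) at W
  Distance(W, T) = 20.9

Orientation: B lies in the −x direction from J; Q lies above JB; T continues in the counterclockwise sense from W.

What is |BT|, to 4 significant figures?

31.10

J is at the origin; J and B share the same y with |JB| = 23.1 and B on the −x side, so B = (-23.10, 0.000). The tangent condition forces QB to be normal to JB, so Q = B + (0, 8.9) = (-23.10, 8.900). On A1, B sits at bearing -90° from Q; a 90° counterclockwise sweep puts W at bearing 0°, so W = Q + 8.9·(cos 0°, sin 0°) = (-14.20, 8.900). Tangency of A1 to WT means the radius QW is perpendicular to WT, so WT runs along (−sin 0°, cos 0°); with |WT| = 20.9, T = (-14.20, 29.80). Then |BT| = |T − B| = 31.10.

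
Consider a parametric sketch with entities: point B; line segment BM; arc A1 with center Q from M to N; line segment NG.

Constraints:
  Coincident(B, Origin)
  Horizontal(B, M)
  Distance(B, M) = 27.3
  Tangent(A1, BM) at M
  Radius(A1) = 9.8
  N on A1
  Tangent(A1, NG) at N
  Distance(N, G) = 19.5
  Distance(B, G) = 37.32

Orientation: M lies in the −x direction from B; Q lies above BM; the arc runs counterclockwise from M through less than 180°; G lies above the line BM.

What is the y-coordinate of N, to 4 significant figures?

11.56

B is at the origin; B and M share the same y with |BM| = 27.3 and M on the −x side, so M = (-27.30, 0.000). Tangency of A1 to BM means the radius QM is perpendicular to BM, so Q = M + (0, 9.8) = (-27.30, 9.800). Since QN ⟂ NG (tangency), |QG| = √(9.8² + 19.5²) = 21.82 regardless of where N sits on A1. So G lies on both circle(B, 37.32) and circle(Q, 21.82); the above-BM intersection is G = (-21.16, 30.74). N is the foot of the tangent from G: N = (-17.66, 11.56).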